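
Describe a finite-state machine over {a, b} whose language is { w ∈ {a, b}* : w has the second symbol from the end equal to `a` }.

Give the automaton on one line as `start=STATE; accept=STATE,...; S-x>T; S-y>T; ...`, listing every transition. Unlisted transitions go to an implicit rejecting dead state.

Because acceptance depends on a position counted from the end, the machine has to buffer the most recent 2 symbols. Make each state the string of the last up-to-2 symbols read; on input `x` shift the window left and append `x`. Accept when the buffered window has length 2 and begins with `a`.
With 7 states:
        a   b  
>  s0   s1  s2 
   s1   s3  s4 
   s2   s5  s6 
 * s3   s3  s4 
 * s4   s5  s6 
   s5   s3  s4 
   s6   s5  s6 
(> = start, * = accepting)

start=s0; accept=s3,s4; s0-a>s1; s0-b>s2; s1-a>s3; s1-b>s4; s2-a>s5; s2-b>s6; s3-a>s3; s3-b>s4; s4-a>s5; s4-b>s6; s5-a>s3; s5-b>s4; s6-a>s5; s6-b>s6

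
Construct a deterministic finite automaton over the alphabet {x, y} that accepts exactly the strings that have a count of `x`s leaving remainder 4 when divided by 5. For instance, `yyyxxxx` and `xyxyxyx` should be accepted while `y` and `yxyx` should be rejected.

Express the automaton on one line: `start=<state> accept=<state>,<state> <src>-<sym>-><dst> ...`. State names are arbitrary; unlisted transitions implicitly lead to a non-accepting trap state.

The only thing that matters is how many `x`s have appeared, reduced mod 5. Use one state per residue: S0 for 0, …, S4 for 4. Reading `x` moves to the next residue; anything else stays put. S4 is accepting.
5 states suffice.
        x   y  
>  S0   S1  S0 
   S1   S2  S1 
   S2   S3  S2 
   S3   S4  S3 
 * S4   S0  S4 
(> = start, * = accepting)

start=S0 accept=S4 S0-x->S1 S0-y->S0 S1-x->S2 S1-y->S1 S2-x->S3 S2-y->S2 S3-x->S4 S3-y->S3 S4-x->S0 S4-y->S4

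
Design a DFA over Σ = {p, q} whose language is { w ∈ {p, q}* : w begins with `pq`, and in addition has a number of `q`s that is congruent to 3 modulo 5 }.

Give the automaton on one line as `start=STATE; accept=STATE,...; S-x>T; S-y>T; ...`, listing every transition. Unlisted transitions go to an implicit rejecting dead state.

start=s0; accept=s8; s0-p>s1; s0-q>s2; s1-p>s3; s1-q>s4; s2-p>s2; s2-q>s5; s3-p>s3; s3-q>s2; s4-p>s4; s4-q>s6; s5-p>s5; s5-q>s7; s6-p>s6; s6-q>s8; s7-p>s7; s7-q>s9; s8-p>s8; s8-q>s10; s9-p>s9; s9-q>s3; s10-p>s10; s10-q>s11; s11-p>s11; s11-q>s4

Build one automaton per condition and run them in lockstep. The first has 4 states tracking whether the input so far still matches the prefix `pq`; the second has 5 states tracking the count of `q`s modulo 5. A product state is a pair (one from each), accepting exactly when both do.
With 12 states:
          p    q  
>  s0     s1   s2 
   s1     s3   s4 
   s2     s2   s5 
   s3     s3   s2 
   s4     s4   s6 
   s5     s5   s7 
   s6     s6   s8 
   s7     s7   s9 
 * s8     s8  s10 
   s9     s9   s3 
   s10   s10  s11 
   s11   s11   s4 
(> = start, * = accepting)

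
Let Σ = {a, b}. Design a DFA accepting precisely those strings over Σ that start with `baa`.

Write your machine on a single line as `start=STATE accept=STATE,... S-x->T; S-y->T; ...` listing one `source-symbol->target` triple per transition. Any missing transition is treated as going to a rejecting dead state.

Walk along `baa` while the input agrees: from q0 take `b` to q1, and so on. Any deviation drops to the rejecting sink q4. Once q3 is reached the prefix is confirmed and every continuation is accepted.
5 states suffice.
        a   b  
>  q0   q4  q1 
   q1   q2  q4 
   q2   q3  q4 
 * q3   q3  q3 
   q4   q4  q4 
(> = start, * = accepting)

start=q0; accept=q3; q0-a->q4; q0-b->q1; q1-a->q2; q1-b->q4; q2-a->q3; q2-b->q4; q3-a->q3; q3-b->q3; q4-a->q4; q4-b->q4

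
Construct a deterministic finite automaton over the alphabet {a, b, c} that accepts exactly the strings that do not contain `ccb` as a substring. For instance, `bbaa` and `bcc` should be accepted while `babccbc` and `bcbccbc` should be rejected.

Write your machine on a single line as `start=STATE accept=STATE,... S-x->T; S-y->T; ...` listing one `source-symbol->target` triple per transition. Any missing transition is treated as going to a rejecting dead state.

This is the complement of 'contains `ccb`'. Use the same substring-matching states — S0 through S3 holding how much of `ccb` has just been matched — but flip the accepting set: everything except the trap S3 accepts.
        a   b   c  
>* S0   S0  S0  S1 
 * S1   S0  S0  S2 
 * S2   S0  S3  S2 
   S3   S3  S3  S3 
(> = start, * = accepting)

start=S0; accept=S0,S1,S2; S0-a->S0; S0-b->S0; S0-c->S1; S1-a->S0; S1-b->S0; S1-c->S2; S2-a->S0; S2-b->S3; S2-c->S2; S3-a->S3; S3-b->S3; S3-c->S3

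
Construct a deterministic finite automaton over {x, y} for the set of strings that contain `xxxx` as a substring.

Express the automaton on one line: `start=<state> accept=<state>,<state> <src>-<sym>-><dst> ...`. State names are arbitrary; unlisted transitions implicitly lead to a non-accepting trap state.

start=s0 accept=s4 s0-x->s1 s0-y->s0 s1-x->s2 s1-y->s0 s2-x->s3 s2-y->s0 s3-x->s4 s3-y->s0 s4-x->s4 s4-y->s4

States s0..s3 record the length of the longest prefix of `xxxx` that matches the current input suffix. Reaching s4 means `xxxx` has been seen, and we stay there forever. Accept from s4.
A 5-state machine:
        x   y  
>  s0   s1  s0 
   s1   s2  s0 
   s2   s3  s0 
   s3   s4  s0 
 * s4   s4  s4 
(> = start, * = accepting)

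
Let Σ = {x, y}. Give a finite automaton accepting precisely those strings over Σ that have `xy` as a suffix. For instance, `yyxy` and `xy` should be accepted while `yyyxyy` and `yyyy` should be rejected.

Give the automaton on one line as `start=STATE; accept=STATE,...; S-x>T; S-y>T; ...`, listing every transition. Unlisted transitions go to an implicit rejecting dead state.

start=S0; accept=S2; S0-x>S1; S0-y>S0; S1-x>S1; S1-y>S2; S2-x>S1; S2-y>S0

Let each state record the length of the longest suffix of the input read so far that is also a prefix of `xy`. S1 means the last symbol is `x`; S2 means the last 2 symbols are `xy`. Accept only at S2, where the string currently ends in `xy`.
A 3-state machine:
        x   y  
>  S0   S1  S0 
   S1   S1  S2 
 * S2   S1  S0 
(> = start, * = accepting)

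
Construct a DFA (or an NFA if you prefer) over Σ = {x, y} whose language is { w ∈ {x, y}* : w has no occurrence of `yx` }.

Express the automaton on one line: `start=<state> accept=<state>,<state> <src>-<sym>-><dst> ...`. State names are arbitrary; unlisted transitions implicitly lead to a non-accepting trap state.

Track partial matches of the forbidden pattern `yx`. State S2 is a dead state reached once `yx` has occurred; every other state accepts. S0 means no part of `yx` is currently matched.
A 3-state machine:
        x   y  
>* S0   S0  S1 
 * S1   S2  S1 
   S2   S2  S2 
(> = start, * = accepting)

start=S0 accept=S0,S1 S0-x->S0 S0-y->S1 S1-x->S2 S1-y->S1 S2-x->S2 S2-y->S2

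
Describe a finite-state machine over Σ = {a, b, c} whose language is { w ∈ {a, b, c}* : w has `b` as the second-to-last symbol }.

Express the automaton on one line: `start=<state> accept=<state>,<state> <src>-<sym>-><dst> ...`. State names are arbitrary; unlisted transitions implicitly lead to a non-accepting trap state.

Because acceptance depends on a position counted from the end, the machine has to buffer the most recent 2 symbols. Make each state the string of the last up-to-2 symbols read; on input `x` shift the window left and append `x`. Accept when the buffered window has length 2 and begins with `b`.
With 13 states:
          a    b    c  
>  S0     S1   S2   S3 
   S1     S4   S5   S6 
   S2     S7   S8   S9 
   S3    S10  S11  S12 
   S4     S4   S5   S6 
   S5     S7   S8   S9 
   S6    S10  S11  S12 
 * S7     S4   S5   S6 
 * S8     S7   S8   S9 
 * S9    S10  S11  S12 
   S10    S4   S5   S6 
   S11    S7   S8   S9 
   S12   S10  S11  S12 
(> = start, * = accepting)

start=S0 accept=S7,S8,S9 S0-a->S1 S0-b->S2 S0-c->S3 S1-a->S4 S1-b->S5 S1-c->S6 S2-a->S7 S2-b->S8 S2-c->S9 S3-a->S10 S3-b->S11 S3-c->S12 S4-a->S4 S4-b->S5 S4-c->S6 S5-a->S7 S5-b->S8 S5-c->S9 S6-a->S10 S6-b->S11 S6-c->S12 S7-a->S4 S7-b->S5 S7-c->S6 S8-a->S7 S8-b->S8 S8-c->S9 S9-a->S10 S9-b->S11 S9-c->S12 S10-a->S4 S10-b->S5 S10-c->S6 S11-a->S7 S11-b->S8 S11-c->S9 S12-a->S10 S12-b->S11 S12-c->S12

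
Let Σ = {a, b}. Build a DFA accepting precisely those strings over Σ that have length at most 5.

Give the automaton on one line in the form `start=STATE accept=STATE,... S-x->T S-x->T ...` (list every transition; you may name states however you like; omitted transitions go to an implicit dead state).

Count input length up to 6: every symbol moves from s0 toward s6, which means 'more than 5' and absorbs. Accept from {s0, s1, s2, s3, s4, s5}.
        a   b  
>* s0   s1  s1 
 * s1   s2  s2 
 * s2   s3  s3 
 * s3   s4  s4 
 * s4   s5  s5 
 * s5   s6  s6 
   s6   s6  s6 
(> = start, * = accepting)

start=s0 accept=s0,s1,s2,s3,s4,s5 s0-a->s1 s0-b->s1 s1-a->s2 s1-b->s2 s2-a->s3 s2-b->s3 s3-a->s4 s3-b->s4 s4-a->s5 s4-b->s5 s5-a->s6 s5-b->s6 s6-a->s6 s6-b->s6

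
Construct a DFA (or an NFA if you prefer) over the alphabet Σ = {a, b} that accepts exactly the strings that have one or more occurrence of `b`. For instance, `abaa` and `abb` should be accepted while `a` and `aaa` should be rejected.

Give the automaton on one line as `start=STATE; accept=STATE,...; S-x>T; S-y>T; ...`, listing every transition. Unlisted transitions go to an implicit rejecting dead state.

start=q0; accept=q1,q2; q0-a>q0; q0-b>q1; q1-a>q1; q1-b>q2; q2-a>q2; q2-b>q2

Only the number of `b`s matters, and only up to 2. Make a chain q0 → q1 → q2 advanced by each `b` (with q2 absorbing); every other symbol self-loops. The accepting set is {q1, q2}.
A 3-state machine:
        a   b  
>  q0   q0  q1 
 * q1   q1  q2 
 * q2   q2  q2 
(> = start, * = accepting)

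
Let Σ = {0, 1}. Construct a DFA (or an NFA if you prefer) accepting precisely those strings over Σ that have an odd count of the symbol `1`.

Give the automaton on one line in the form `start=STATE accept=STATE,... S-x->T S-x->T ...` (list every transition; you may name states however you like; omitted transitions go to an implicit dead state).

Keep the running count of `1`s modulo 2: each `1` advances along the cycle q0 → q1 → q0 while other symbols loop. Accept at q1.
With 2 states:
        0   1  
>  q0   q0  q1 
 * q1   q1  q0 
(> = start, * = accepting)

start=q0 accept=q1 q0-0->q0 q0-1->q1 q1-0->q1 q1-1->q0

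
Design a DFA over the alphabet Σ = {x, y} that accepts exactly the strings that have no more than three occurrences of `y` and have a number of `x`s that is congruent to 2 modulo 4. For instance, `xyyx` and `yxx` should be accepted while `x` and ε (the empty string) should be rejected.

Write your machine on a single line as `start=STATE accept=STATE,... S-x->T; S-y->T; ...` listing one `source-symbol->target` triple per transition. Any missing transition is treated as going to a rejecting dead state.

start=q0; accept=q3,q7,q11,q15; q0-x->q1; q0-y->q2; q1-x->q3; q1-y->q4; q2-x->q4; q2-y->q5; q3-x->q6; q3-y->q7; q4-x->q7; q4-y->q8; q5-x->q8; q5-y->q9; q6-x->q0; q6-y->q10; q7-x->q10; q7-y->q11; q8-x->q11; q8-y->q12; q9-x->q12; q9-y->q13; q10-x->q2; q10-y->q14; q11-x->q14; q11-y->q15; q12-x->q15; q12-y->q13; q13-x->q13; q13-y->q13; q14-x->q5; q14-y->q16; q15-x->q16; q15-y->q13; q16-x->q9; q16-y->q13

Handle the two conditions separately and then intersect. The first has 5 states tracking the count of `y`s, saturating at 4; the second has 4 states tracking the count of `x`s modulo 4. A product state is a pair (one from each), accepting exactly when both do. Minimizing collapses redundant product states.
17 states suffice.
          x    y  
>  q0     q1   q2 
   q1     q3   q4 
   q2     q4   q5 
 * q3     q6   q7 
   q4     q7   q8 
   q5     q8   q9 
   q6     q0  q10 
 * q7    q10  q11 
   q8    q11  q12 
   q9    q12  q13 
   q10    q2  q14 
 * q11   q14  q15 
   q12   q15  q13 
   q13   q13  q13 
   q14    q5  q16 
 * q15   q16  q13 
   q16    q9  q13 
(> = start, * = accepting)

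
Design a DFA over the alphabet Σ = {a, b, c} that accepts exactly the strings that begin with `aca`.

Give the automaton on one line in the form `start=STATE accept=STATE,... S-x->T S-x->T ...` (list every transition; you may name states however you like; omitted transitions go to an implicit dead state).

start=q0 accept=q3 q0-a->q1 q0-b->q4 q0-c->q4 q1-a->q4 q1-b->q4 q1-c->q2 q2-a->q3 q2-b->q4 q2-c->q4 q3-a->q3 q3-b->q3 q3-c->q3 q4-a->q4 q4-b->q4 q4-c->q4

Walk along `aca` while the input agrees: from q0 take `a` to q1, and so on. Any deviation drops to the rejecting sink q4. Once q3 is reached the prefix is confirmed and every continuation is accepted.
5 states suffice.
        a   b   c  
>  q0   q1  q4  q4 
   q1   q4  q4  q2 
   q2   q3  q4  q4 
 * q3   q3  q3  q3 
   q4   q4  q4  q4 
(> = start, * = accepting)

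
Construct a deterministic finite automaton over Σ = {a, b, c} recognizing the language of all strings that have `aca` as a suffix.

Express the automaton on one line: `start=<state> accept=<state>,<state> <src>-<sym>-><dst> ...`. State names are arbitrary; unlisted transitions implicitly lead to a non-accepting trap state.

start=S0 accept=S3 S0-a->S1 S0-b->S0 S0-c->S0 S1-a->S1 S1-b->S0 S1-c->S2 S2-a->S3 S2-b->S0 S2-c->S0 S3-a->S1 S3-b->S0 S3-c->S2

Let each state record the length of the longest suffix of the input read so far that is also a prefix of `aca`. S1 means the last symbol is `a`; S2 means the last 2 symbols are `ac`; S3 means the last 3 symbols are `aca`. Accept only at S3, where the string currently ends in `aca`.
4 states suffice.
        a   b   c  
>  S0   S1  S0  S0 
   S1   S1  S0  S2 
   S2   S3  S0  S0 
 * S3   S1  S0  S2 
(> = start, * = accepting)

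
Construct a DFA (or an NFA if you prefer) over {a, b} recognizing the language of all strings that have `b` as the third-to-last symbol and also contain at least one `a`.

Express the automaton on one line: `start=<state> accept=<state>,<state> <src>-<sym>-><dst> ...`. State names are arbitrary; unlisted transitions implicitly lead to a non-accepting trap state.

Build one automaton per condition and run them in lockstep. The first has 15 states tracking the last 3 symbols read; the second has 3 states tracking the count of `a`s, saturating at 2. A product state is a pair (one from each), accepting exactly when both do.
With 20 states:
          a    b  
>  q0     q1   q2 
   q1     q3   q4 
   q2     q5   q6 
   q3     q7   q8 
   q4     q9  q10 
   q5    q11  q12 
   q6    q13  q14 
   q7     q7   q8 
   q8     q9  q15 
   q9    q11  q16 
   q10   q17  q18 
 * q11    q7   q8 
 * q12    q9  q10 
 * q13   q11  q12 
   q14   q13  q14 
   q15   q17  q19 
 * q16    q9  q15 
 * q17   q11  q16 
 * q18   q17  q18 
 * q19   q17  q19 
(> = start, * = accepting)

start=q0 accept=q11,q12,q13,q16,q17,q18,q19 q0-a->q1 q0-b->q2 q1-a->q3 q1-b->q4 q2-a->q5 q2-b->q6 q3-a->q7 q3-b->q8 q4-a->q9 q4-b->q10 q5-a->q11 q5-b->q12 q6-a->q13 q6-b->q14 q7-a->q7 q7-b->q8 q8-a->q9 q8-b->q15 q9-a->q11 q9-b->q16 q10-a->q17 q10-b->q18 q11-a->q7 q11-b->q8 q12-a->q9 q12-b->q10 q13-a->q11 q13-b->q12 q14-a->q13 q14-b->q14 q15-a->q17 q15-b->q19 q16-a->q9 q16-b->q15 q17-a->q11 q17-b->q16 q18-a->q17 q18-b->q18 q19-a->q17 q19-b->q19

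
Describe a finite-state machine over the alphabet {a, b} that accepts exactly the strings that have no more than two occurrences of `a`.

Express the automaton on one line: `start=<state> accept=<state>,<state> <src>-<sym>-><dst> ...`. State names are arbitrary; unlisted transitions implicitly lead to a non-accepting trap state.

start=q0 accept=q0,q1,q2 q0-a->q1 q0-b->q0 q1-a->q2 q1-b->q1 q2-a->q3 q2-b->q2 q3-a->q3 q3-b->q3

Count `a`s, saturating at 3: states q0 through q2 mean 0 through 2 `a`s seen; q3 means more than 2. Each `a` increments (capped at q3); other symbols loop. Accept from {q0, q1, q2}.
A 4-state machine:
        a   b  
>* q0   q1  q0 
 * q1   q2  q1 
 * q2   q3  q2 
   q3   q3  q3 
(> = start, * = accepting)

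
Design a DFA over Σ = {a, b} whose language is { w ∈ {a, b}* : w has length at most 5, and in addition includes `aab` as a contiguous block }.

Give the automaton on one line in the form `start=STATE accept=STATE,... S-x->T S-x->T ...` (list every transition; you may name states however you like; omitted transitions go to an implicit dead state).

Run two small machines in parallel and take their product. One (7 states) tracks the input length, saturating at 6; the other (4 states) tracks whether and how much of `aab` has been seen. Each combined state is a pair, one component from each; accept when both components accept.
A 22-state machine:
          a    b  
>  q0     q1   q2 
   q1     q3   q4 
   q2     q5   q4 
   q3     q6   q7 
   q4     q8   q9 
   q5     q6   q9 
   q6    q10  q11 
 * q7    q11  q11 
   q8    q10  q12 
   q9    q13  q12 
   q10   q14  q15 
 * q11   q15  q15 
   q12   q16  q17 
   q13   q14  q17 
   q14   q18  q19 
 * q15   q19  q19 
   q16   q18  q20 
   q17   q21  q20 
   q18   q18  q19 
   q19   q19  q19 
   q20   q21  q20 
   q21   q18  q20 
(> = start, * = accepting)

start=q0 accept=q7,q11,q15 q0-a->q1 q0-b->q2 q1-a->q3 q1-b->q4 q2-a->q5 q2-b->q4 q3-a->q6 q3-b->q7 q4-a->q8 q4-b->q9 q5-a->q6 q5-b->q9 q6-a->q10 q6-b->q11 q7-a->q11 q7-b->q11 q8-a->q10 q8-b->q12 q9-a->q13 q9-b->q12 q10-a->q14 q10-b->q15 q11-a->q15 q11-b->q15 q12-a->q16 q12-b->q17 q13-a->q14 q13-b->q17 q14-a->q18 q14-b->q19 q15-a->q19 q15-b->q19 q16-a->q18 q16-b->q20 q17-a->q21 q17-b->q20 q18-a->q18 q18-b->q19 q19-a->q19 q19-b->q19 q20-a->q21 q20-b->q20 q21-a->q18 q21-b->q20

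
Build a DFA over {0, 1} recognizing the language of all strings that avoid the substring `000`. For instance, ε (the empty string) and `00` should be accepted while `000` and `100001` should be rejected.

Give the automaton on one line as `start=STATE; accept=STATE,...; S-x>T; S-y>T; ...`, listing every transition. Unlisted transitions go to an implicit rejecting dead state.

This is the complement of 'contains `000`'. Use the same substring-matching states — A through D holding how much of `000` has just been matched — but flip the accepting set: everything except the trap D accepts.
With 4 states:
       0  1 
>* A   B  A 
 * B   C  A 
 * C   D  A 
   D   D  D 
(> = start, * = accepting)

start=A; accept=A,B,C; A-0>B; A-1>A; B-0>C; B-1>A; C-0>D; C-1>A; D-0>D; D-1>D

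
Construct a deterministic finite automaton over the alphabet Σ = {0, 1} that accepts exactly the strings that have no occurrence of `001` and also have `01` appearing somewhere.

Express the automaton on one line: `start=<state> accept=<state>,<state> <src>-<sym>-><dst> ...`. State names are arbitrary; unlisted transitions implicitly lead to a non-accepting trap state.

Run two small machines in parallel and take their product. One (4 states) tracks partial matches of the forbidden pattern `001`; the other (3 states) tracks whether and how much of `01` has been seen. Each combined state is a pair, one component from each; accept when both components accept.
7 states suffice.
       0  1 
>  A   B  A 
   B   C  D 
   C   C  E 
 * D   F  D 
   E   E  E 
 * F   G  D 
 * G   G  E 
(> = start, * = accepting)

start=A accept=D,F,G A-0->B A-1->A B-0->C B-1->D C-0->C C-1->E D-0->F D-1->D E-0->E E-1->E F-0->G F-1->D G-0->G G-1->E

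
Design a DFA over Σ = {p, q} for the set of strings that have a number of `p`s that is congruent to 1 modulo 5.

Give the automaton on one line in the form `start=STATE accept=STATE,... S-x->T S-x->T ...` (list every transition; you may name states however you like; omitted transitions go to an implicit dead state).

start=S0 accept=S1 S0-p->S1 S0-q->S0 S1-p->S2 S1-q->S1 S2-p->S3 S2-q->S2 S3-p->S4 S3-q->S3 S4-p->S0 S4-q->S4

The only thing that matters is how many `p`s have appeared, reduced mod 5. Use one state per residue: S0 for 0, …, S4 for 4. Reading `p` moves to the next residue; anything else stays put. S1 is accepting.
        p   q  
>  S0   S1  S0 
 * S1   S2  S1 
   S2   S3  S2 
   S3   S4  S3 
   S4   S0  S4 
(> = start, * = accepting)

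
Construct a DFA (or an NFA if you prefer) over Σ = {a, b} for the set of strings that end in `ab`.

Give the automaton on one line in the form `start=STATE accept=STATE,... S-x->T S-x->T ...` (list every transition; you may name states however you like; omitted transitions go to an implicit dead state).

Let each state record the length of the longest suffix of the input read so far that is also a prefix of `ab`. q1 means the last symbol is `a`; q2 means the last 2 symbols are `ab`. Accept only at q2, where the string currently ends in `ab`.
With 3 states:
        a   b  
>  q0   q1  q0 
   q1   q1  q2 
 * q2   q1  q0 
(> = start, * = accepting)

start=q0 accept=q2 q0-a->q1 q0-b->q0 q1-a->q1 q1-b->q2 q2-a->q1 q2-b->q0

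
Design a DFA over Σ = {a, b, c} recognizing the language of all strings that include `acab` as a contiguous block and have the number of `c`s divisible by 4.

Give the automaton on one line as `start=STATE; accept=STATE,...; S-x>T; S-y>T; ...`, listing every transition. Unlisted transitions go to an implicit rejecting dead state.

Run two small machines in parallel and take their product. The first has 5 states tracking whether and how much of `acab` has been seen; the second has 4 states tracking the count of `c`s modulo 4. A product state is a pair (one from each), accepting exactly when both do.
A 20-state machine:
          a    b    c  
>  q0     q1   q0   q2 
   q1     q1   q0   q3 
   q2     q4   q2   q5 
   q3     q6   q2   q5 
   q4     q4   q2   q7 
   q5     q8   q5   q9 
   q6     q4  q10   q7 
   q7    q11   q5   q9 
   q8     q8   q5  q12 
   q9    q13   q9   q0 
   q10   q10  q10  q14 
   q11    q8  q14  q12 
   q12   q15   q9   q0 
   q13   q13   q9  q16 
   q14   q14  q14  q17 
   q15   q13  q17  q16 
   q16   q18   q0   q2 
   q17   q17  q17  q19 
   q18    q1  q19   q3 
 * q19   q19  q19  q10 
(> = start, * = accepting)

start=q0; accept=q19; q0-a>q1; q0-b>q0; q0-c>q2; q1-a>q1; q1-b>q0; q1-c>q3; q2-a>q4; q2-b>q2; q2-c>q5; q3-a>q6; q3-b>q2; q3-c>q5; q4-a>q4; q4-b>q2; q4-c>q7; q5-a>q8; q5-b>q5; q5-c>q9; q6-a>q4; q6-b>q10; q6-c>q7; q7-a>q11; q7-b>q5; q7-c>q9; q8-a>q8; q8-b>q5; q8-c>q12; q9-a>q13; q9-b>q9; q9-c>q0; q10-a>q10; q10-b>q10; q10-c>q14; q11-a>q8; q11-b>q14; q11-c>q12; q12-a>q15; q12-b>q9; q12-c>q0; q13-a>q13; q13-b>q9; q13-c>q16; q14-a>q14; q14-b>q14; q14-c>q17; q15-a>q13; q15-b>q17; q15-c>q16; q16-a>q18; q16-b>q0; q16-c>q2; q17-a>q17; q17-b>q17; q17-c>q19; q18-a>q1; q18-b>q19; q18-c>q3; q19-a>q19; q19-b>q19; q19-c>q10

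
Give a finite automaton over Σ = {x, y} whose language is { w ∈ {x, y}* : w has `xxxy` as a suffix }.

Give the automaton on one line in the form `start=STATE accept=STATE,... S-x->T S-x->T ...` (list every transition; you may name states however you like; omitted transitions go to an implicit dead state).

Let each state record the length of the longest suffix of the input read so far that is also a prefix of `xxxy`. S1 means the last symbol is `x`; S2 means the last 2 symbols are `xx`; S3 means the last 3 symbols are `xxx`; S4 means the last 4 symbols are `xxxy`. Accept only at S4, where the string currently ends in `xxxy`.
With 5 states:
        x   y  
>  S0   S1  S0 
   S1   S2  S0 
   S2   S3  S0 
   S3   S3  S4 
 * S4   S1  S0 
(> = start, * = accepting)

start=S0 accept=S4 S0-x->S1 S0-y->S0 S1-x->S2 S1-y->S0 S2-x->S3 S2-y->S0 S3-x->S3 S3-y->S4 S4-x->S1 S4-y->S0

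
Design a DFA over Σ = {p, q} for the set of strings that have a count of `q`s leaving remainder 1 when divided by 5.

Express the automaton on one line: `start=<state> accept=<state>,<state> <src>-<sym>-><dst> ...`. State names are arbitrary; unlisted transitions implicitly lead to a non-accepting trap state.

start=S0 accept=S1 S0-p->S0 S0-q->S1 S1-p->S1 S1-q->S2 S2-p->S2 S2-q->S3 S3-p->S3 S3-q->S4 S4-p->S4 S4-q->S0

The only thing that matters is how many `q`s have appeared, reduced mod 5. Use one state per residue: S0 for 0, …, S4 for 4. Reading `q` moves to the next residue; anything else stays put. S1 is accepting.
5 states suffice.
        p   q  
>  S0   S0  S1 
 * S1   S1  S2 
   S2   S2  S3 
   S3   S3  S4 
   S4   S4  S0 
(> = start, * = accepting)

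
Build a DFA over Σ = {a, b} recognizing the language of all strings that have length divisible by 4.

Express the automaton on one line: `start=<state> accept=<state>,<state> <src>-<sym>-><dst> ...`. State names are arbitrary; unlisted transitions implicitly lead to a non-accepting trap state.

Count input length modulo 4: every symbol advances one step around the cycle s0 → s1 → s2 → s3 → s0. Accept at s0.
4 states suffice.
        a   b  
>* s0   s1  s1 
   s1   s2  s2 
   s2   s3  s3 
   s3   s0  s0 
(> = start, * = accepting)

start=s0 accept=s0 s0-a->s1 s0-b->s1 s1-a->s2 s1-b->s2 s2-a->s3 s2-b->s3 s3-a->s0 s3-b->s0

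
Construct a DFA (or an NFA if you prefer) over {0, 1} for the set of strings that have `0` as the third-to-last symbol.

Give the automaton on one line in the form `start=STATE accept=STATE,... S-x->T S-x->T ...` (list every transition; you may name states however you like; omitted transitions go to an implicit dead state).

start=S0 accept=S7,S8,S9,S10 S0-0->S1 S0-1->S2 S1-0->S3 S1-1->S4 S2-0->S5 S2-1->S6 S3-0->S7 S3-1->S8 S4-0->S9 S4-1->S10 S5-0->S11 S5-1->S12 S6-0->S13 S6-1->S14 S7-0->S7 S7-1->S8 S8-0->S9 S8-1->S10 S9-0->S11 S9-1->S12 S10-0->S13 S10-1->S14 S11-0->S7 S11-1->S8 S12-0->S9 S12-1->S10 S13-0->S11 S13-1->S12 S14-0->S13 S14-1->S14

Because acceptance depends on a position counted from the end, the machine has to buffer the most recent 3 symbols. Make each state the string of the last up-to-3 symbols read; on input `x` shift the window left and append `x`. Accept when the buffered window has length 3 and begins with `0`.
15 states suffice.
          0    1  
>  S0     S1   S2 
   S1     S3   S4 
   S2     S5   S6 
   S3     S7   S8 
   S4     S9  S10 
   S5    S11  S12 
   S6    S13  S14 
 * S7     S7   S8 
 * S8     S9  S10 
 * S9    S11  S12 
 * S10   S13  S14 
   S11    S7   S8 
   S12    S9  S10 
   S13   S11  S12 
   S14   S13  S14 
(> = start, * = accepting)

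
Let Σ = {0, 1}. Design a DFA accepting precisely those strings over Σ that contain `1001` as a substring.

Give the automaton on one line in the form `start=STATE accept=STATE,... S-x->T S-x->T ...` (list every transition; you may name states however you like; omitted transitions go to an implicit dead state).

States A..D record the length of the longest prefix of `1001` that matches the current input suffix. Reaching E means `1001` has been seen, and we stay there forever. Accept from E.
With 5 states:
       0  1 
>  A   A  B 
   B   C  B 
   C   D  B 
   D   A  E 
 * E   E  E 
(> = start, * = accepting)

start=A accept=E A-0->A A-1->B B-0->C B-1->B C-0->D C-1->B D-0->A D-1->E E-0->E E-1->E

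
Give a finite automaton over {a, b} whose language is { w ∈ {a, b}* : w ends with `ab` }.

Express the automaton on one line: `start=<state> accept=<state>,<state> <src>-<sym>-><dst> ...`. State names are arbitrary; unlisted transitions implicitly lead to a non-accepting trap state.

Remember how much of `ab` the current input suffix matches. State s0 means no match yet; s1 means the last symbol is `a`; s2 means the last 2 symbols are `ab`. Only s2 accepts. On a mismatch, fall back to the longest proper suffix that is still a prefix of `ab`.
A 3-state machine:
        a   b  
>  s0   s1  s0 
   s1   s1  s2 
 * s2   s1  s0 
(> = start, * = accepting)

start=s0 accept=s2 s0-a->s1 s0-b->s0 s1-a->s1 s1-b->s2 s2-a->s1 s2-b->s0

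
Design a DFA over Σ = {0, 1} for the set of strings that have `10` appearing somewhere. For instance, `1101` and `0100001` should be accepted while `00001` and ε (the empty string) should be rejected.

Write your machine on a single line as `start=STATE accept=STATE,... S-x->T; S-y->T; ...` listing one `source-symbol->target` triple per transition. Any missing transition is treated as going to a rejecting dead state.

start=s0; accept=s2; s0-0->s0; s0-1->s1; s1-0->s2; s1-1->s1; s2-0->s2; s2-1->s2

Track how much of `10` has been matched so far: state s0 is no progress, s2 is the absorbing accept state reached once `10` has occurred. Intermediate states record partial matches; on a mismatch, fall back to the longest reusable overlap.
        0   1  
>  s0   s0  s1 
   s1   s2  s1 
 * s2   s2  s2 
(> = start, * = accepting)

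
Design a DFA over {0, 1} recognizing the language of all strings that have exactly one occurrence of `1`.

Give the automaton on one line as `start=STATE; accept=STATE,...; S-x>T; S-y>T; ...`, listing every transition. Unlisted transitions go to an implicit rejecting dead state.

start=S0; accept=S1; S0-0>S0; S0-1>S1; S1-0>S1; S1-1>S2; S2-0>S2; S2-1>S2

Only the number of `1`s matters, and only up to 2. Make a chain S0 → S1 → S2 advanced by each `1` (with S2 absorbing); every other symbol self-loops. The accepting set is {S1}.
3 states suffice.
        0   1  
>  S0   S0  S1 
 * S1   S1  S2 
   S2   S2  S2 
(> = start, * = accepting)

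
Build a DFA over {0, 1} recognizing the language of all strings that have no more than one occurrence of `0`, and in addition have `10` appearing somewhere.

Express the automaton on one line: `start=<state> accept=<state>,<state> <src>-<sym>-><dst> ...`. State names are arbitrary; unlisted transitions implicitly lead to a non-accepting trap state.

Run two small machines in parallel and take their product. The first has 3 states tracking the count of `0`s, saturating at 2; the second has 3 states tracking whether and how much of `10` has been seen. A product state is a pair (one from each), accepting exactly when both do.
8 states suffice.
        0   1  
>  S0   S1  S2 
   S1   S3  S4 
   S2   S5  S2 
   S3   S3  S6 
   S4   S7  S4 
 * S5   S7  S5 
   S6   S7  S6 
   S7   S7  S7 
(> = start, * = accepting)

start=S0 accept=S5 S0-0->S1 S0-1->S2 S1-0->S3 S1-1->S4 S2-0->S5 S2-1->S2 S3-0->S3 S3-1->S6 S4-0->S7 S4-1->S4 S5-0->S7 S5-1->S5 S6-0->S7 S6-1->S6 S7-0->S7 S7-1->S7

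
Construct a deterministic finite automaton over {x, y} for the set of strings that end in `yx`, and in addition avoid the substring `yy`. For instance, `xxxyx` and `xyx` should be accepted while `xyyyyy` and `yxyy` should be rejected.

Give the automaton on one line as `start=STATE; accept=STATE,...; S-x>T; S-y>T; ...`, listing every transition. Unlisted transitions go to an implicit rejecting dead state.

start=A; accept=C; A-x>A; A-y>B; B-x>C; B-y>D; C-x>A; C-y>B; D-x>E; D-y>D; E-x>F; E-y>D; F-x>F; F-y>D

Handle the two conditions separately and then intersect. One (3 states) tracks how much of the suffix `yx` has currently been matched; the other (3 states) tracks partial matches of the forbidden pattern `yy`. Each combined state is a pair, one component from each; accept when both components accept.
With 6 states:
       x  y 
>  A   A  B 
   B   C  D 
 * C   A  B 
   D   E  D 
   E   F  D 
   F   F  D 
(> = start, * = accepting)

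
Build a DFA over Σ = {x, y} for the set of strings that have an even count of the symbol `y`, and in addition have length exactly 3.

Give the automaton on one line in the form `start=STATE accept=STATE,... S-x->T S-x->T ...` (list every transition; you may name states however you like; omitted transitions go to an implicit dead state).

Handle the two conditions separately and then intersect. The first has 2 states tracking the count of `y`s modulo 2; the second has 5 states tracking the input length, saturating at 4. A product state is a pair (one from each), accepting exactly when both do. Equivalent product states are then merged.
A 7-state machine:
        x   y  
>  S0   S1  S2 
   S1   S3  S4 
   S2   S4  S3 
   S3   S5  S6 
   S4   S6  S5 
 * S5   S6  S6 
   S6   S6  S6 
(> = start, * = accepting)

start=S0 accept=S5 S0-x->S1 S0-y->S2 S1-x->S3 S1-y->S4 S2-x->S4 S2-y->S3 S3-x->S5 S3-y->S6 S4-x->S6 S4-y->S5 S5-x->S6 S5-y->S6 S6-x->S6 S6-y->S6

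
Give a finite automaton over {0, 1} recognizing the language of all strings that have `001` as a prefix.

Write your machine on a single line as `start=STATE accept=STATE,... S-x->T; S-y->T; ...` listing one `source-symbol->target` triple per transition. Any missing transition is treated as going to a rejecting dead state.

start=A; accept=D; A-0->B; A-1->E; B-0->C; B-1->E; C-0->E; C-1->D; D-0->D; D-1->D; E-0->E; E-1->E

Check the first 3 symbols one by one: A through C record how many have matched `001` so far; any wrong symbol goes to the dead state E. After all 3 match we enter the accepting sink D.
5 states suffice.
       0  1 
>  A   B  E 
   B   C  E 
   C   E  D 
 * D   D  D 
   E   E  E 
(> = start, * = accepting)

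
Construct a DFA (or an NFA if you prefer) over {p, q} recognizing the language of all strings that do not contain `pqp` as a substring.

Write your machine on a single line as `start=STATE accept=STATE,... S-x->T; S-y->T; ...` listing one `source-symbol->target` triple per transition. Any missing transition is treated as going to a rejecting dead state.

start=S0; accept=S0,S1,S2; S0-p->S1; S0-q->S0; S1-p->S1; S1-q->S2; S2-p->S3; S2-q->S0; S3-p->S3; S3-q->S3

Track partial matches of the forbidden pattern `pqp`. State S3 is a dead state reached once `pqp` has occurred; every other state accepts. S0 means no part of `pqp` is currently matched.
4 states suffice.
        p   q  
>* S0   S1  S0 
 * S1   S1  S2 
 * S2   S3  S0 
   S3   S3  S3 
(> = start, * = accepting)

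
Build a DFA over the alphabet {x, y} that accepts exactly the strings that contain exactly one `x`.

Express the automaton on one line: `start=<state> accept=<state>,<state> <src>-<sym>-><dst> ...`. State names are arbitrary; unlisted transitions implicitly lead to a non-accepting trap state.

start=S0 accept=S1 S0-x->S1 S0-y->S0 S1-x->S2 S1-y->S1 S2-x->S2 S2-y->S2

Count `x`s, saturating at 2: state S0 means no `x` yet, S1 means one `x` seen, S2 means more than one. Each `x` increments (capped at S2); other symbols loop. Accept from {S1}.
A 3-state machine:
        x   y  
>  S0   S1  S0 
 * S1   S2  S1 
   S2   S2  S2 
(> = start, * = accepting)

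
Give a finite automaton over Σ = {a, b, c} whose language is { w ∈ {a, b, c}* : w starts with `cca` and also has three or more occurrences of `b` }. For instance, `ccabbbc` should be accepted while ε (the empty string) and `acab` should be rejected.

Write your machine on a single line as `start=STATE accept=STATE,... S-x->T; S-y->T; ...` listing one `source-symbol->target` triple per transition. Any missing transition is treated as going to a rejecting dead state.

Build one automaton per condition and run them in lockstep. The first has 5 states tracking whether the input so far still matches the prefix `cca`; the second has 5 states tracking the count of `b`s, saturating at 4. A product state is a pair (one from each), accepting exactly when both do.
          a    b    c  
>  q0     q1   q2   q3 
   q1     q1   q2   q1 
   q2     q2   q4   q2 
   q3     q1   q2   q5 
   q4     q4   q6   q4 
   q5     q7   q2   q1 
   q6     q6   q8   q6 
   q7     q7   q9   q7 
   q8     q8   q8   q8 
   q9     q9  q10   q9 
   q10   q10  q11  q10 
 * q11   q11  q12  q11 
 * q12   q12  q12  q12 
(> = start, * = accepting)

start=q0; accept=q11,q12; q0-a->q1; q0-b->q2; q0-c->q3; q1-a->q1; q1-b->q2; q1-c->q1; q2-a->q2; q2-b->q4; q2-c->q2; q3-a->q1; q3-b->q2; q3-c->q5; q4-a->q4; q4-b->q6; q4-c->q4; q5-a->q7; q5-b->q2; q5-c->q1; q6-a->q6; q6-b->q8; q6-c->q6; q7-a->q7; q7-b->q9; q7-c->q7; q8-a->q8; q8-b->q8; q8-c->q8; q9-a->q9; q9-b->q10; q9-c->q9; q10-a->q10; q10-b->q11; q10-c->q10; q11-a->q11; q11-b->q12; q11-c->q11; q12-a->q12; q12-b->q12; q12-c->q12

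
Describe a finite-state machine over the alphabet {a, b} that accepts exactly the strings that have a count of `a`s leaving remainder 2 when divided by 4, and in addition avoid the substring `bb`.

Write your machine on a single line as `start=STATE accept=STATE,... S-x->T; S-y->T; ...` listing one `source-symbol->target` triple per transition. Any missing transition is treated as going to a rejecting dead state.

start=q0; accept=q3,q7; q0-a->q1; q0-b->q2; q1-a->q3; q1-b->q4; q2-a->q1; q2-b->q5; q3-a->q6; q3-b->q7; q4-a->q3; q4-b->q8; q5-a->q8; q5-b->q5; q6-a->q0; q6-b->q9; q7-a->q6; q7-b->q10; q8-a->q10; q8-b->q8; q9-a->q0; q9-b->q11; q10-a->q11; q10-b->q10; q11-a->q5; q11-b->q11

Handle the two conditions separately and then intersect. The first has 4 states tracking the count of `a`s modulo 4; the second has 3 states tracking partial matches of the forbidden pattern `bb`. A product state is a pair (one from each), accepting exactly when both do.
A 12-state machine:
          a    b  
>  q0     q1   q2 
   q1     q3   q4 
   q2     q1   q5 
 * q3     q6   q7 
   q4     q3   q8 
   q5     q8   q5 
   q6     q0   q9 
 * q7     q6  q10 
   q8    q10   q8 
   q9     q0  q11 
   q10   q11  q10 
   q11    q5  q11 
(> = start, * = accepting)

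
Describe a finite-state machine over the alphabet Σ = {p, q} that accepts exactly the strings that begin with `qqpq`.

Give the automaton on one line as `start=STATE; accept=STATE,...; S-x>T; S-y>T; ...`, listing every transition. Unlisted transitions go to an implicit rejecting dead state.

start=S0; accept=S4; S0-p>S5; S0-q>S1; S1-p>S5; S1-q>S2; S2-p>S3; S2-q>S5; S3-p>S5; S3-q>S4; S4-p>S4; S4-q>S4; S5-p>S5; S5-q>S5

Check the first 4 symbols one by one: S0 through S3 record how many have matched `qqpq` so far; any wrong symbol goes to the dead state S5. After all 4 match we enter the accepting sink S4.
With 6 states:
        p   q  
>  S0   S5  S1 
   S1   S5  S2 
   S2   S3  S5 
   S3   S5  S4 
 * S4   S4  S4 
   S5   S5  S5 
(> = start, * = accepting)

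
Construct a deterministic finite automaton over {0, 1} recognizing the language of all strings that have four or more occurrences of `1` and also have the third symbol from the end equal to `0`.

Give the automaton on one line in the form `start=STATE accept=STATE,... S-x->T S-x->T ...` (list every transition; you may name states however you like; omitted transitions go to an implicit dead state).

start=q0 accept=q8,q12,q13,q15 q0-0->q0 q0-1->q1 q1-0->q1 q1-1->q2 q2-0->q3 q2-1->q4 q3-0->q3 q3-1->q5 q4-0->q6 q4-1->q7 q5-0->q6 q5-1->q8 q6-0->q9 q6-1->q10 q7-0->q11 q7-1->q7 q8-0->q11 q8-1->q7 q9-0->q9 q9-1->q12 q10-0->q13 q10-1->q8 q11-0->q14 q11-1->q10 q12-0->q13 q12-1->q8 q13-0->q14 q13-1->q10 q14-0->q15 q14-1->q12 q15-0->q15 q15-1->q12

Run two small machines in parallel and take their product. The first has 6 states tracking the count of `1`s, saturating at 5; the second has 15 states tracking the last 3 symbols read. A product state is a pair (one from each), accepting exactly when both do. After merging equivalent states the machine shrinks.
A 16-state machine:
          0    1  
>  q0     q0   q1 
   q1     q1   q2 
   q2     q3   q4 
   q3     q3   q5 
   q4     q6   q7 
   q5     q6   q8 
   q6     q9  q10 
   q7    q11   q7 
 * q8    q11   q7 
   q9     q9  q12 
   q10   q13   q8 
   q11   q14  q10 
 * q12   q13   q8 
 * q13   q14  q10 
   q14   q15  q12 
 * q15   q15  q12 
(> = start, * = accepting)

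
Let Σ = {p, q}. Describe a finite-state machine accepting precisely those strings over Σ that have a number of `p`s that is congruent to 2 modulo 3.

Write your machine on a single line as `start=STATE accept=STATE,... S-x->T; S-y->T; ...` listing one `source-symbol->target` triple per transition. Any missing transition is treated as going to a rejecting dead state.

start=A; accept=C; A-p->B; A-q->A; B-p->C; B-q->B; C-p->A; C-q->C

The only thing that matters is how many `p`s have appeared, reduced mod 3. Use one state per residue: A for 0, …, C for 2. Reading `p` moves to the next residue; anything else stays put. C is accepting.
A 3-state machine:
       p  q 
>  A   B  A 
   B   C  B 
 * C   A  C 
(> = start, * = accepting)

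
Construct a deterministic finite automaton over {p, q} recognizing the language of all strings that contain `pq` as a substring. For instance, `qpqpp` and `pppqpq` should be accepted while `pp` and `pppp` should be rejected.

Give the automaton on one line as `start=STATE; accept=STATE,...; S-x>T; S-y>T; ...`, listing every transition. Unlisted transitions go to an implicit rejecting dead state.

Track how much of `pq` has been matched so far: state s0 is no progress, s2 is the absorbing accept state reached once `pq` has occurred. Intermediate states record partial matches; on a mismatch, fall back to the longest reusable overlap.
3 states suffice.
        p   q  
>  s0   s1  s0 
   s1   s1  s2 
 * s2   s2  s2 
(> = start, * = accepting)

start=s0; accept=s2; s0-p>s1; s0-q>s0; s1-p>s1; s1-q>s2; s2-p>s2; s2-q>s2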